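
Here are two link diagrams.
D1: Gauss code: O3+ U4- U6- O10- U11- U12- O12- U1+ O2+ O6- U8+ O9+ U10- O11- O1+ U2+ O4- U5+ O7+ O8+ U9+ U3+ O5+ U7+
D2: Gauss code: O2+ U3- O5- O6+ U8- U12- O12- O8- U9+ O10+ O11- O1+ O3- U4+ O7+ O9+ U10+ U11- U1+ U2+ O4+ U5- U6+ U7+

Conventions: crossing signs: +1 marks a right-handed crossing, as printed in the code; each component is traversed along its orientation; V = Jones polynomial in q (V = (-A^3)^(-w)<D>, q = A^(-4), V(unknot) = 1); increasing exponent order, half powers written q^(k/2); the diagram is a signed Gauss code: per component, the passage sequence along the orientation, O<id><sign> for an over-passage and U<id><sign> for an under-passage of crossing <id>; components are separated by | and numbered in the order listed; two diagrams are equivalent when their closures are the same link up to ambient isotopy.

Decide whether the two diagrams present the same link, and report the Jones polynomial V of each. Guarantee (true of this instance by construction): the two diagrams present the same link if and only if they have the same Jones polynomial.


same link: yes
V(D1) = q - q^2 + 2q^3 - q^4 + q^5 - q^6  [12 crossings, <D> = -A^-18 + A^-14 - A^-10 + 2A^-6 - A^-2 + A^2, w = +2]
V(D2) = q - q^2 + 2q^3 - q^4 + q^5 - q^6  (w +2, c 12, <D> = -A^-18 + A^-14 - A^-10 + 2A^-6 - A^-2 + A^2)
note: one V(q) for all 2 diagrams — one class (guaranteed)


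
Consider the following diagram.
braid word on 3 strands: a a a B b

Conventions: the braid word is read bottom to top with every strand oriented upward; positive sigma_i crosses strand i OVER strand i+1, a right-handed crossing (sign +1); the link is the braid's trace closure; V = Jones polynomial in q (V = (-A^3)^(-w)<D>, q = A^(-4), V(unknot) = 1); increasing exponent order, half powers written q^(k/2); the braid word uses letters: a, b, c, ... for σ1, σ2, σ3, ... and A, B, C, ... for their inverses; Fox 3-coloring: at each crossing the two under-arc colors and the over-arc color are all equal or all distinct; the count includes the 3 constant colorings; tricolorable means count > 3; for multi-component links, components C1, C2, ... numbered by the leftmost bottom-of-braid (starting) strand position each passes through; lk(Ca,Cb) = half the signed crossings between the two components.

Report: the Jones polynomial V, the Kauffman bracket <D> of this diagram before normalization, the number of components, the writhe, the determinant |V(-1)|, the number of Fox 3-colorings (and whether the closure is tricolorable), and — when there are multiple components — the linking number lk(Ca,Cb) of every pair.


Jones polynomial: V(q) = -q^(1/2) - q^(3/2) - q^(5/2) + q^(9/2)
<D> = -A^-9 + A^-1 + A^3 + A^7; writhe +3
components 2, writhe +3 (5 crossings)
linking number lk(C1,C2) = 0
3-colorings: 27 of 3^6, det 0 — tricolorable
note: inverse pairs cancel, leaving σ1 σ1 σ1


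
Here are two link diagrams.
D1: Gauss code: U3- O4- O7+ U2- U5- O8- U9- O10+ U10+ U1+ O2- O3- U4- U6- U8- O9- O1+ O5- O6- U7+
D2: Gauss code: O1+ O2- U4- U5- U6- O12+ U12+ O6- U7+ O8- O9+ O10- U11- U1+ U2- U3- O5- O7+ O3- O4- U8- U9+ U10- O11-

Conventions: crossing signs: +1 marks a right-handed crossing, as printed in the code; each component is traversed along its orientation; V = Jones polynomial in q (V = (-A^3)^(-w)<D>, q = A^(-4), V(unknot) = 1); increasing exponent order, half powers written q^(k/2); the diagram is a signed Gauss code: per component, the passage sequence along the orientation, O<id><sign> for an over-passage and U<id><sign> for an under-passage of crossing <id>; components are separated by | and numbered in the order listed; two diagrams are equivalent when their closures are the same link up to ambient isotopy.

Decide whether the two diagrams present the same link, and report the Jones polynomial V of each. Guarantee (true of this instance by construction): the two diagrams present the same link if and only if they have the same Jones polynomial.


equivalent: no
V(D1) = -q^-6 + q^-5 - q^-4 + 2q^-3 - q^-2 + q^-1  (w -4, c 10, <D> = A^-8 - A^-4 + 2 - A^4 + A^8 - A^12)
V(D2) = -q^-4 + q^-3 + q^-1  (w -4, c 12, <D> = A^-8 + 1 - A^4)
why: V(q) takes 2 values over 2 diagrams, fixing the grouping


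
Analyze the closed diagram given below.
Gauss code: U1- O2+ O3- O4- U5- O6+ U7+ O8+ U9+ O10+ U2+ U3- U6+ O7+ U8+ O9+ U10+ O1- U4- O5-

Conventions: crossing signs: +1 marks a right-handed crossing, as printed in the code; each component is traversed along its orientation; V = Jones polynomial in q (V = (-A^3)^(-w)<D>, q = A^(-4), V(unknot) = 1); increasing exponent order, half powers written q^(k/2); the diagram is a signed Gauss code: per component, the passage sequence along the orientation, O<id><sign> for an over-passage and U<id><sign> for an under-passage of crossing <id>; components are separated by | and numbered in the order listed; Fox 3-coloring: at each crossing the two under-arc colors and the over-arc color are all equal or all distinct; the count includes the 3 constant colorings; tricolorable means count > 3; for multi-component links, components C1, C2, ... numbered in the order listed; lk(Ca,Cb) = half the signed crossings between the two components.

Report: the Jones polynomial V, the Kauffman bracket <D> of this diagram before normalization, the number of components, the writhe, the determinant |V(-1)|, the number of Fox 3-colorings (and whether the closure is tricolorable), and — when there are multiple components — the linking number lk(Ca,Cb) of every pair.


V = -q^-2 + q^-1 - 1 + 3q - 2q^2 + 3q^3 - 2q^4 + q^5 - q^6
<D> = -A^-18 + A^-14 - 2A^-10 + 3A^-6 - 2A^-2 + 3A^2 - A^6 + A^10 - A^14 (w = +2)
1 component over 10 crossings, w = +2
9 Fox colorings among 3^10, |V(-1)| = 15: tricolorable
why: the span of V is 8, forcing >= 8 crossings in any diagram


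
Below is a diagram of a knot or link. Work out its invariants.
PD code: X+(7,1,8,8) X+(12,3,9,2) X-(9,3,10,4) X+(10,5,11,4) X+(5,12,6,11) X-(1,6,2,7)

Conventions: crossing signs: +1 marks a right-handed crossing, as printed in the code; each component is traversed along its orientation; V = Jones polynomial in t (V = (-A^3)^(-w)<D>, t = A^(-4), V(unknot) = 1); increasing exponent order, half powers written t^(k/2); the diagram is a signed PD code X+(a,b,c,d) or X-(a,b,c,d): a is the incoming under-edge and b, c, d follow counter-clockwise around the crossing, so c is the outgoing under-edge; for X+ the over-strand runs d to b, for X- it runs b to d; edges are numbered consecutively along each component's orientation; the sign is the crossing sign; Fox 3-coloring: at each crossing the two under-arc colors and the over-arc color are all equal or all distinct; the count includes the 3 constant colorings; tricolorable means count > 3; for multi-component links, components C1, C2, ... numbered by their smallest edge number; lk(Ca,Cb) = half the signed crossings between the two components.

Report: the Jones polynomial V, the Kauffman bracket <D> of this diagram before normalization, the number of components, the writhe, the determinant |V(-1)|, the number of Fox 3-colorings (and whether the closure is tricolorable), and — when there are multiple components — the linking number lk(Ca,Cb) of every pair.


V(t) = -t^(1/2) - t^(5/2)
bracket: -A^-4 - A^4, w = +2
2 components, writhe +2, over 6 crossings
lk(C1,C2) = +1
det 2, colorings 3 of 3^6 — not tricolorable
observation: det 2 = |V(-1)|; not divisible by 3, so not tricolorable


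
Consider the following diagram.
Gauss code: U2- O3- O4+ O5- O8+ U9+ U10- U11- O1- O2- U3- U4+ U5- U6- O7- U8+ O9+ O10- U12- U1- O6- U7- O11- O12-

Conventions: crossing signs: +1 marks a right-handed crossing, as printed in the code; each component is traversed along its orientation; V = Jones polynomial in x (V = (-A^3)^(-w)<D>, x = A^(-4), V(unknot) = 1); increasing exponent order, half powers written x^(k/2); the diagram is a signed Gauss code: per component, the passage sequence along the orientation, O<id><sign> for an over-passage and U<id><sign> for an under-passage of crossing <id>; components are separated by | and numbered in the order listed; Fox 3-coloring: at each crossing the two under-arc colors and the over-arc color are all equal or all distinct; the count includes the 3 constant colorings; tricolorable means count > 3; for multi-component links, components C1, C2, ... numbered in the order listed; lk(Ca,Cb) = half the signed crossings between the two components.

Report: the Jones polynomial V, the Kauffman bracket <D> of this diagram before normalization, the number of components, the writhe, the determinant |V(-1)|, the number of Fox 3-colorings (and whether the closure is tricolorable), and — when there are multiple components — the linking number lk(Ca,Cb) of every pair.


Jones polynomial: V(x) = x^-8 - 2x^-7 + x^-6 - 2x^-5 + 2x^-4 + x^-2
<D> = A^-10 + 2A^-2 - 2A^2 + A^6 - 2A^10 + A^14; writhe -6
components 1, writhe -6 (12 crossings)
3-colorings: 27 of 3^12, det 9 — tricolorable
note: w = -6 shifts under R1 moves; the (-A^3)^(6) factor cancels that in V


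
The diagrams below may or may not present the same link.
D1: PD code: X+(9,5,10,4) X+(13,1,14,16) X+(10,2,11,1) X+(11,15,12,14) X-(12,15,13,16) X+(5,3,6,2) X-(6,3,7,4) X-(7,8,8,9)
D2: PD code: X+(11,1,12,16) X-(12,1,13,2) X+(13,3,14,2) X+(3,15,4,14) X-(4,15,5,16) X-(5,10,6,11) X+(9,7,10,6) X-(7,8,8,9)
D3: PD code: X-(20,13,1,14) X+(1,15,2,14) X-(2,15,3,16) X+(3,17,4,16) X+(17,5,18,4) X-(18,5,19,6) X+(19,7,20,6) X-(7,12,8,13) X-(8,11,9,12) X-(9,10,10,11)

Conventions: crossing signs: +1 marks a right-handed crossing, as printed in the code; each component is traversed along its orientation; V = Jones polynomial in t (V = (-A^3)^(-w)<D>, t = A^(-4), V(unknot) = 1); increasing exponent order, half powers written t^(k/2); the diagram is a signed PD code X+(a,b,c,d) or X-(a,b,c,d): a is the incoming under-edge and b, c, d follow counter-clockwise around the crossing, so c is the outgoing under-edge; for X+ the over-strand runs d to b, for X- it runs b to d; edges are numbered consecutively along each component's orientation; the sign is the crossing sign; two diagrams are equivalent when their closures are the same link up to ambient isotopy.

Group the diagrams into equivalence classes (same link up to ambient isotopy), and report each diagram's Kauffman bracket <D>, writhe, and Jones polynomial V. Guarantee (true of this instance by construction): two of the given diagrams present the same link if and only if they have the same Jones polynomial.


grouping into links: {D1, D2, D3}
V(D1) = 1  (w +2, c 8, <D> = A^6)
V(D2) = 1  (w 0, c 8, <D> = 1)
V(D3) = 1  (w -2, c 10, <D> = A^-6)
key observation: one V(t) for all 3 diagrams — one class (guaranteed)


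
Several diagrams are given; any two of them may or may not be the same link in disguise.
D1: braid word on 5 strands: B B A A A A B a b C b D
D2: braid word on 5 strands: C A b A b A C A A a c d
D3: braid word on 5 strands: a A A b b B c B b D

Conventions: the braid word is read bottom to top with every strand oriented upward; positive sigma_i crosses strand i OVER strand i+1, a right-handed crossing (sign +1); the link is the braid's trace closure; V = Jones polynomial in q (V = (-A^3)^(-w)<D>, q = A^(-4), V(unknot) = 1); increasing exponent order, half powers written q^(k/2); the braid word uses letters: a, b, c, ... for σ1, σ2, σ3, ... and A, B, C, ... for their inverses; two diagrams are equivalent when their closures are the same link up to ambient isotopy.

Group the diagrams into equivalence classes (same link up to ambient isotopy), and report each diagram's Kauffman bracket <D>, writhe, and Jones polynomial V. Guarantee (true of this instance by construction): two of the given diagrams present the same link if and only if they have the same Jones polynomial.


classes: {D1} | {D2} | {D3}
V(D1) = -q^-4 + q^-3 + q^-1  [12 crossings, <D> = A^-14 + A^-6 - A^-2, w = -6]
V(D2) = q^-5 - 2q^-4 + 2q^-3 - 2q^-2 + 2q^-1 - 1 + q  [12 crossings, <D> = A^-10 - A^-6 + 2A^-2 - 2A^2 + 2A^6 - 2A^10 + A^14, w = -2]
V(D3) = 1  (w 0, c 10, <D> = 1)
insight: comparing 3 Jones polynomials yields 3 groups


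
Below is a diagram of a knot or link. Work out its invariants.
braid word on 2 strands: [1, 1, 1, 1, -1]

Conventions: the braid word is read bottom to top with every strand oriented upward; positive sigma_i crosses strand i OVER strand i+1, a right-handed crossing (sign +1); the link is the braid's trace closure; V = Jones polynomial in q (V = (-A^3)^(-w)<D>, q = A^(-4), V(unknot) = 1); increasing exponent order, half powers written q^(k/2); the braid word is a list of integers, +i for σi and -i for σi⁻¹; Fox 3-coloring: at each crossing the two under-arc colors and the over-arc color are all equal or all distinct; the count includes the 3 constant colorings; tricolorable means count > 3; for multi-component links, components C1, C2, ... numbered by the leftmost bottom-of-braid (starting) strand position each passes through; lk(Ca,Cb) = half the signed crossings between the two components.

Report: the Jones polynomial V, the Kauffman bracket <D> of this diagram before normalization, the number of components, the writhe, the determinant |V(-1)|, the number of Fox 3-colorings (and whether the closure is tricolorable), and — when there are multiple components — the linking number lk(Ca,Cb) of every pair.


V(q) = q + q^3 - q^4
bracket: A^-7 - A^-3 - A^5, w = +3
1 component, writhe +3, over 5 crossings
det 3, colorings 9 of 3^5 — tricolorable
observation: w = +3 shifts under R1 moves; the (-A^3)^(-3) factor cancels that in V


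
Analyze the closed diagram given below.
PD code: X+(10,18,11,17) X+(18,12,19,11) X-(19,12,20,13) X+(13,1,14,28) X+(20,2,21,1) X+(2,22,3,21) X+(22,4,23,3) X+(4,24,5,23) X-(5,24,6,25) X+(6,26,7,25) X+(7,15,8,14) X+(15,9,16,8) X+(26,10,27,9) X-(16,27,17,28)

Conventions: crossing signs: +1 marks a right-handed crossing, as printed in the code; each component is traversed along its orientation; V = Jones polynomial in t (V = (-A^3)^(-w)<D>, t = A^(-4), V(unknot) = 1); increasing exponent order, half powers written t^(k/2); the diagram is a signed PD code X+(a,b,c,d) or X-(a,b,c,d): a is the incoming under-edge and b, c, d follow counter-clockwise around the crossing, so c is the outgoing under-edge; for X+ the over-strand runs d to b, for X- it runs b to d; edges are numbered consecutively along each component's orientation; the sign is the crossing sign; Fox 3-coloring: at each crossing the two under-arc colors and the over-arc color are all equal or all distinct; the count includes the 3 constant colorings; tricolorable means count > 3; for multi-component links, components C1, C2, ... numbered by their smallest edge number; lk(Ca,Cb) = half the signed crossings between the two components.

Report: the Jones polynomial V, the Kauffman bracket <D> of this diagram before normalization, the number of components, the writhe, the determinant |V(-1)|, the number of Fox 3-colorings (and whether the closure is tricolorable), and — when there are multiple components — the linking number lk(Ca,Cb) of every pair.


V(t) = t^3 + t^5 - t^8
bracket: -A^-8 + A^4 + A^12, w = +8
1 component, writhe +8, over 14 crossings
det 3, colorings 9 of 3^14 — tricolorable
observation: |V(-1)| = 3: so tricolorable, since 3 divides 3


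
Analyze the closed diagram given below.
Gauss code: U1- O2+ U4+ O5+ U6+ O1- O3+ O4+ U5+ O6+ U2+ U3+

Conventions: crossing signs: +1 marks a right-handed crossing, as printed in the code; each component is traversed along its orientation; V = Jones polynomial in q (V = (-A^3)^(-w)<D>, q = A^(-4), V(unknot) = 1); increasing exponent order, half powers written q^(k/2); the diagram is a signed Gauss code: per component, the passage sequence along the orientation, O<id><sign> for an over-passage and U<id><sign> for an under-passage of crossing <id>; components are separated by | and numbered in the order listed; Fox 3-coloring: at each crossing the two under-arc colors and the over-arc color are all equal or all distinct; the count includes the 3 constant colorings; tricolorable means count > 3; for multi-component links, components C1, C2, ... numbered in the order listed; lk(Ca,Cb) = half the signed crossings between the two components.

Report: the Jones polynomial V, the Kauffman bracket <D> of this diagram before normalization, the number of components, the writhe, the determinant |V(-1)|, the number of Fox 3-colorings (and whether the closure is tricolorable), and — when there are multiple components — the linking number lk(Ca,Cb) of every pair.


V = q + q^3 - q^4
<D> = -A^-4 + 1 + A^8 (w = +4)
1 component over 6 crossings, w = +4
9 Fox colorings among 3^6, |V(-1)| = 3: tricolorable
why: w = +4 (over 6 crossings) is diagram-only; (-A^3)^(-4) removes it from V


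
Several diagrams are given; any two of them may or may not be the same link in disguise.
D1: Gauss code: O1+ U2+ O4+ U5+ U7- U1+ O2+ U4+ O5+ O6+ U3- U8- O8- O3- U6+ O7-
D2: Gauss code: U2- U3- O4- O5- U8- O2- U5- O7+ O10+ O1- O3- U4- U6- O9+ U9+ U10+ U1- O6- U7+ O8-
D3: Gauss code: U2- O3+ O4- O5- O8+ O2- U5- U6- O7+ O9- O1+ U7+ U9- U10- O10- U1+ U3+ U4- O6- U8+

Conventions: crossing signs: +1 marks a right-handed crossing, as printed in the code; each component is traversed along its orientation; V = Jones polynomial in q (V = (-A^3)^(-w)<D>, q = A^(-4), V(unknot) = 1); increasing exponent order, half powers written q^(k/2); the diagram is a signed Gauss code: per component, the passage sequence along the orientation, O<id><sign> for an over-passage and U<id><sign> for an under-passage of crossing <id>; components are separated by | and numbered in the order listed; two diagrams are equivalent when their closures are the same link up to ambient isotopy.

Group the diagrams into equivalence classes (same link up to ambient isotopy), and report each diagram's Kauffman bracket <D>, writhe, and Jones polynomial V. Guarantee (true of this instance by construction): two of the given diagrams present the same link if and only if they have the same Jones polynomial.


classes: {D1} | {D2} | {D3}
V(D1) = q + q^3 - q^4  [8 crossings, <D> = -A^-10 + A^-6 + A^2, w = +2]
D2 (bracket A^-8 - A^-4 + 2 - A^4 + A^8 - A^12; 10 crossings at w = -4): V = -q^-6 + q^-5 - q^-4 + 2q^-3 - q^-2 + q^-1
D3 (bracket A^-6; 10 crossings at w = -2): V = 1
note: V(q) takes 3 values over 3 diagrams, fixing the grouping


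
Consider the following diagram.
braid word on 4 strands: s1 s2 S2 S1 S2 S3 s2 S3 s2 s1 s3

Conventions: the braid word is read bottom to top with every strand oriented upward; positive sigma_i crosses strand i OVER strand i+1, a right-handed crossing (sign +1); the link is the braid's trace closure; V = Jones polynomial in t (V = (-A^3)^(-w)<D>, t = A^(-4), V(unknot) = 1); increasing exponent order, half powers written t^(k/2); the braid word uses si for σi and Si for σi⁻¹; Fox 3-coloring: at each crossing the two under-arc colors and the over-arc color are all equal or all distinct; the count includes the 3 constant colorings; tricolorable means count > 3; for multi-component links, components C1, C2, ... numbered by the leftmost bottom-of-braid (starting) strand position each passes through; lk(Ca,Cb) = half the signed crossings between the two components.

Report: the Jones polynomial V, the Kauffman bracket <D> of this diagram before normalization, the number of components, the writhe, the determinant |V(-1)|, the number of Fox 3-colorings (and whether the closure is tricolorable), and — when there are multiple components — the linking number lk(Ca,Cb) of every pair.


V(t) = t^-2 + 2 + t^2
bracket: -A^-5 - 2A^3 - A^11, w = +1
3 components, writhe +1, over 11 crossings
lk(C1,C2) = -1
linking number lk(C1,C3) = 0
lk(C2,C3): +1
det 4, colorings 3 of 3^11 — not tricolorable
observation: det 4 = |V(-1)|; not divisible by 3, so not tricolorable


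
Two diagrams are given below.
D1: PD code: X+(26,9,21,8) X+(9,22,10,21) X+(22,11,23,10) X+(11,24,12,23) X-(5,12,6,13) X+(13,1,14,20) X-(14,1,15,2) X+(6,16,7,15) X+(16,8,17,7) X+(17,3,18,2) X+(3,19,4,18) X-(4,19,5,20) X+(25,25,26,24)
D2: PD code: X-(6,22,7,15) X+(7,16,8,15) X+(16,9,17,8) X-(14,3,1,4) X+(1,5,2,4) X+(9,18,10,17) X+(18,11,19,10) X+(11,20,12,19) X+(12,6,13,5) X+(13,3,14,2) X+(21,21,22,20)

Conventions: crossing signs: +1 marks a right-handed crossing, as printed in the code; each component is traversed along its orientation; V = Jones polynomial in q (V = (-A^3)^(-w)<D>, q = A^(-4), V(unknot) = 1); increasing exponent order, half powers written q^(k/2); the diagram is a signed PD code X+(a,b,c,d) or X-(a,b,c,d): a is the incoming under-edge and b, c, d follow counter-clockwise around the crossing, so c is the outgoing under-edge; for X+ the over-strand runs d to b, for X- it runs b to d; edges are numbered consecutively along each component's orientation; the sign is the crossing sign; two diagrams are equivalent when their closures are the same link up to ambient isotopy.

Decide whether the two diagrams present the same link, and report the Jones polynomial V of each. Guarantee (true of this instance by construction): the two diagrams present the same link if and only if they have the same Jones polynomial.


equivalent: yes
V(D1) = -q^(3/2) - q^(7/2) + q^(9/2) - q^(11/2)  (w +7, c 13, <D> = A^-1 - A^3 + A^7 + A^15)
D2 (bracket A^-1 - A^3 + A^7 + A^15; 11 crossings at w = +7): V = -q^(3/2) - q^(7/2) + q^(9/2) - q^(11/2)
why: all 2 diagrams share one V(q), hence one class


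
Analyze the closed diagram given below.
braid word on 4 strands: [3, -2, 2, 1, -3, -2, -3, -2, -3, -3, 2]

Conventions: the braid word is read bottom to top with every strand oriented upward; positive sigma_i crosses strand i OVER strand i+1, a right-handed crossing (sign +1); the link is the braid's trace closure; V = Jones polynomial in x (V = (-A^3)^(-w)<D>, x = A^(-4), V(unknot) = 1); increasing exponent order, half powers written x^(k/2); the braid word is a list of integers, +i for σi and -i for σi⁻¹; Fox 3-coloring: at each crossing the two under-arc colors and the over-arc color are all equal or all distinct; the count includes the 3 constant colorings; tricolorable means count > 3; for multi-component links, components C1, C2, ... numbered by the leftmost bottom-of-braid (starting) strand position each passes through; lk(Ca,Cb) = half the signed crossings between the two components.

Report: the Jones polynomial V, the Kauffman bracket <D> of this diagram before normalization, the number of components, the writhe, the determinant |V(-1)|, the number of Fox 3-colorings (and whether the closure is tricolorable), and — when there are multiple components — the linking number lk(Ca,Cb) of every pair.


V(x) = -x^-4 + x^-3 + x^-1
bracket: -A^-5 - A^3 + A^7, w = -3
1 component, writhe -3, over 11 crossings
det 3, colorings 9 of 3^11 — tricolorable
observation: the word shrinks to σ3 σ1 σ3⁻¹ σ2⁻¹ σ3⁻¹ σ2⁻¹ σ3⁻¹ σ3⁻¹ σ2 after cancelling


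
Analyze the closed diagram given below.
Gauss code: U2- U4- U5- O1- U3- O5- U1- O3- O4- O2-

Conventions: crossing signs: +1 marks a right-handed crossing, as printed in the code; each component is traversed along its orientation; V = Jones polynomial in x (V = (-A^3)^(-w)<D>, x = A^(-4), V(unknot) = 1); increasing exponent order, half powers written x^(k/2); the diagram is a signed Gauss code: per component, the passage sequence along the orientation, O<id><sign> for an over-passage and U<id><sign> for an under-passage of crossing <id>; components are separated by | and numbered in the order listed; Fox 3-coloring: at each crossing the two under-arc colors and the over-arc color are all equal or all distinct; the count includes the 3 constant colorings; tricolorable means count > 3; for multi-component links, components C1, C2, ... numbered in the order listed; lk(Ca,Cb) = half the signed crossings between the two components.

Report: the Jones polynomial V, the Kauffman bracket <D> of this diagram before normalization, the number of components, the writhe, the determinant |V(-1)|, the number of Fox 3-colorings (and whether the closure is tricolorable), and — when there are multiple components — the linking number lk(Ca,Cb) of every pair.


V = -x^-4 + x^-3 + x^-1
<D> = -A^-11 - A^-3 + A (w = -5)
1 component over 5 crossings, w = -5
9 Fox colorings among 3^5, |V(-1)| = 3: tricolorable
why: w = -5 shifts under R1 moves; the (-A^3)^(5) factor cancels that in V


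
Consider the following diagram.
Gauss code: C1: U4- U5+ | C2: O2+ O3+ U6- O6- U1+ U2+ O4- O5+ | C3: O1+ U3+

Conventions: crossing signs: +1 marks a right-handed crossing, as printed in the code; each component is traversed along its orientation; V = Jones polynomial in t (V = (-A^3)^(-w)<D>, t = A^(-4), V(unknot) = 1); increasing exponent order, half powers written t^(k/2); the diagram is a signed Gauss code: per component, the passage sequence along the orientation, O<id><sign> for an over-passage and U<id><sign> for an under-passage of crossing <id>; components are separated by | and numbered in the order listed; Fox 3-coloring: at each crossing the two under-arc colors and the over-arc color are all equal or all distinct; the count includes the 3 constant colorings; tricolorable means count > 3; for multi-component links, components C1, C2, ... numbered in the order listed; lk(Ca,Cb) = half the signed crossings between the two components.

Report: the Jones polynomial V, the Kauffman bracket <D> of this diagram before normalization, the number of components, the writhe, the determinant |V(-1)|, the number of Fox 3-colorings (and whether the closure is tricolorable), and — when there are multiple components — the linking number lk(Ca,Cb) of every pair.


V(t) = 1 + t + t^2 + t^3
bracket: A^-6 + A^-2 + A^2 + A^6, w = +2
3 components, writhe +2, over 6 crossings
lk(C1,C2) = 0
linking number lk(C1,C3) = 0
lk(C2,C3): +1
det 0, colorings 9 of 3^6 — tricolorable
observation: summing lk over 3 pairs gives +1


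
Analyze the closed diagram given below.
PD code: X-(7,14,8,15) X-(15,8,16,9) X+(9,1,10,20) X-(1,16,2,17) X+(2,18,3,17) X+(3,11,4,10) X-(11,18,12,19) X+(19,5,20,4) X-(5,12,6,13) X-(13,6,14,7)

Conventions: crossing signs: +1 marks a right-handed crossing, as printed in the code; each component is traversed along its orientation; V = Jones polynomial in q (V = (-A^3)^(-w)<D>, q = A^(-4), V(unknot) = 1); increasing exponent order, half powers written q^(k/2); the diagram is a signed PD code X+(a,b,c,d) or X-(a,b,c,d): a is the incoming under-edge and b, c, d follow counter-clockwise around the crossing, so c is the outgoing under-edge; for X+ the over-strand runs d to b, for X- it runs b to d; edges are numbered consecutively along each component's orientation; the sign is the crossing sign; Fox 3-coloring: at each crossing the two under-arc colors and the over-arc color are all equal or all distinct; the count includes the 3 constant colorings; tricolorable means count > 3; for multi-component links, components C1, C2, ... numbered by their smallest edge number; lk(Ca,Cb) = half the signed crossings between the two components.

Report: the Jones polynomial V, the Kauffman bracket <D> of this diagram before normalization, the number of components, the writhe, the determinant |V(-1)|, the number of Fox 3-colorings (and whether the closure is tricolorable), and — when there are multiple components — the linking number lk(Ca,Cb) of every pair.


Jones polynomial: V(q) = -q^-6 + 2q^-5 - 3q^-4 + 4q^-3 - 4q^-2 + 4q^-1 - 2 + 2q - q^2
<D> = -A^-14 + 2A^-10 - 2A^-6 + 4A^-2 - 4A^2 + 4A^6 - 3A^10 + 2A^14 - A^18; writhe -2
components 1, writhe -2 (10 crossings)
3-colorings: 3 of 3^10, det 23 — not tricolorable
note: det 23 = |V(-1)|; not divisible by 3, so not tricolorable


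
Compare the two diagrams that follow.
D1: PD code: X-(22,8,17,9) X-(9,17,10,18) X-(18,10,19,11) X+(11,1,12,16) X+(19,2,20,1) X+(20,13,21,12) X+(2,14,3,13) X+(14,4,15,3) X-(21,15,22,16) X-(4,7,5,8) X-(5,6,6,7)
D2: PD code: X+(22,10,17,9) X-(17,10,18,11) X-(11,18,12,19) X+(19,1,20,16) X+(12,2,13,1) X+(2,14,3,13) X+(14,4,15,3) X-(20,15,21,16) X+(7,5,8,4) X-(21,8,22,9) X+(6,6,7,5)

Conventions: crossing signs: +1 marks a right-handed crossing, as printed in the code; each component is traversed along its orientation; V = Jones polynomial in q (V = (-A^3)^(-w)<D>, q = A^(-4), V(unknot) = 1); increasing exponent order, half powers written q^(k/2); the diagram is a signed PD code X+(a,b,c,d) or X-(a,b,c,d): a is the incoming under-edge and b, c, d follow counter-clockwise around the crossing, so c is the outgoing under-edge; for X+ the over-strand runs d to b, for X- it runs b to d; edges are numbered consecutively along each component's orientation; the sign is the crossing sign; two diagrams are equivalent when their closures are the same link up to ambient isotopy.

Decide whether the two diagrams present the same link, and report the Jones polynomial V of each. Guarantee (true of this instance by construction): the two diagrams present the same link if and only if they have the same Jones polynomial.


equivalent: yes
D1 (bracket -A^-17 + A^-13 - A^-9 + 2A^-5 + A^3; 11 crossings at w = -1): V = -q^(-3/2) - 2q^(1/2) + q^(3/2) - q^(5/2) + q^(7/2)
V(D2) = -q^(-3/2) - 2q^(1/2) + q^(3/2) - q^(5/2) + q^(7/2)  (w +3, c 11, <D> = -A^-5 + A^-1 - A^3 + 2A^7 + A^15)
key observation: from 11 to 11 crossings by R-moves: one link, two diagrams


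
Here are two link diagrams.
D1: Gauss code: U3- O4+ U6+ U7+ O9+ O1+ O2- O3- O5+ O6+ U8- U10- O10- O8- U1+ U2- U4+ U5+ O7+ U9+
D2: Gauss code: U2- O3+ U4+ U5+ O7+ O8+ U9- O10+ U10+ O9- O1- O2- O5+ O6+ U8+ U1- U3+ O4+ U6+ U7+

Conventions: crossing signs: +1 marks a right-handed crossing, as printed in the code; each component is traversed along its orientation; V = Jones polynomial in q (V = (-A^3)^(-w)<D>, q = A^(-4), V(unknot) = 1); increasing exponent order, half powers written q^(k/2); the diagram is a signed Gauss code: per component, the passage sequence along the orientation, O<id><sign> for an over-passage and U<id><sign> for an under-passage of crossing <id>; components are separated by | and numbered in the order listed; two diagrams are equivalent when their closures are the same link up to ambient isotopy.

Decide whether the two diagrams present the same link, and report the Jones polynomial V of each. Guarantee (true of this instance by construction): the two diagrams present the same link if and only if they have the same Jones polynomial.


same link: yes
V(D1) = q + q^3 - q^4  [10 crossings, <D> = -A^-10 + A^-6 + A^2, w = +2]
D2 (bracket -A^-4 + 1 + A^8; 10 crossings at w = +4): V = q + q^3 - q^4
note: from 10 to 10 crossings by R-moves: one link, two diagrams


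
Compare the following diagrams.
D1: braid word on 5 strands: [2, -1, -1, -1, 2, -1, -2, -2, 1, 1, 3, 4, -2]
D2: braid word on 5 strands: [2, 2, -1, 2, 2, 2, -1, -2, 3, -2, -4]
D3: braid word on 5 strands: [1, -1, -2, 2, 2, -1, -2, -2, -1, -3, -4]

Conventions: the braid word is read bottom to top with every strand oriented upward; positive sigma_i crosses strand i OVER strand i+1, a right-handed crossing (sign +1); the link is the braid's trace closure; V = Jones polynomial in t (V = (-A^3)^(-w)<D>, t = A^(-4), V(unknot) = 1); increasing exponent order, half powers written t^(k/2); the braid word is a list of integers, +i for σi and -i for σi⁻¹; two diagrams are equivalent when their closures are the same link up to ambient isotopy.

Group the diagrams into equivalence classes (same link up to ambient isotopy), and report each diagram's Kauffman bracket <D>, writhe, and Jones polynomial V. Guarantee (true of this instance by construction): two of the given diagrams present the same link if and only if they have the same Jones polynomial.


classes: {D1, D3} | {D2}
V(D1) = -t^(-9/2) - t^(-5/2) + t^(-3/2) - t^(-1/2)  [13 crossings, <D> = A^-1 - A^3 + A^7 + A^15, w = -1]
D2 (bracket -A^-11 + A^-7 - A^-3 + 2A + A^9; 11 crossings at w = +1): V = -t^(-3/2) - 2t^(1/2) + t^(3/2) - t^(5/2) + t^(7/2)
V(D3) = -t^(-9/2) - t^(-5/2) + t^(-3/2) - t^(-1/2)  [11 crossings, <D> = A^-13 - A^-9 + A^-5 + A^3, w = -5]
note: comparing 3 Jones polynomials yields 2 groups


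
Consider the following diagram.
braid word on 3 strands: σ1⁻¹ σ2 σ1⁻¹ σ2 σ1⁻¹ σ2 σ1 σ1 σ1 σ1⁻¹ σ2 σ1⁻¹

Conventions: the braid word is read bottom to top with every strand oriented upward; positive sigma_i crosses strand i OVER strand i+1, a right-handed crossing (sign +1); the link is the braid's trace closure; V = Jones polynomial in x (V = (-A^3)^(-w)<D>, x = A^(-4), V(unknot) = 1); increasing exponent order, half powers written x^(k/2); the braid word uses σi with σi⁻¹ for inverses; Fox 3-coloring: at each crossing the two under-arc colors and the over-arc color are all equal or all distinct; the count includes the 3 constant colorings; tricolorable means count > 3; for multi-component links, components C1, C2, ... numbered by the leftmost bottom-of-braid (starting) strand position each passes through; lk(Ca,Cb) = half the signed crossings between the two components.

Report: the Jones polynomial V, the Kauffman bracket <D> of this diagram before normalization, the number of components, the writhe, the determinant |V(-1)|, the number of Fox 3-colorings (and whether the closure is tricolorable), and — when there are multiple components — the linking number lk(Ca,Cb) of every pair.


V = x^-2 - 2x^-1 + 3 - 3x + 4x^2 - 3x^3 + 2x^4 - 2x^5 + x^6
<D> = A^-18 - 2A^-14 + 2A^-10 - 3A^-6 + 4A^-2 - 3A^2 + 3A^6 - 2A^10 + A^14 (w = +2)
1 component over 12 crossings, w = +2
9 Fox colorings among 3^12, |V(-1)| = 21: tricolorable
why: free reduction leaves σ1⁻¹ σ2 σ1⁻¹ σ2 σ1⁻¹ σ2 σ1 σ1 σ2 σ1⁻¹ of the original 12 letters


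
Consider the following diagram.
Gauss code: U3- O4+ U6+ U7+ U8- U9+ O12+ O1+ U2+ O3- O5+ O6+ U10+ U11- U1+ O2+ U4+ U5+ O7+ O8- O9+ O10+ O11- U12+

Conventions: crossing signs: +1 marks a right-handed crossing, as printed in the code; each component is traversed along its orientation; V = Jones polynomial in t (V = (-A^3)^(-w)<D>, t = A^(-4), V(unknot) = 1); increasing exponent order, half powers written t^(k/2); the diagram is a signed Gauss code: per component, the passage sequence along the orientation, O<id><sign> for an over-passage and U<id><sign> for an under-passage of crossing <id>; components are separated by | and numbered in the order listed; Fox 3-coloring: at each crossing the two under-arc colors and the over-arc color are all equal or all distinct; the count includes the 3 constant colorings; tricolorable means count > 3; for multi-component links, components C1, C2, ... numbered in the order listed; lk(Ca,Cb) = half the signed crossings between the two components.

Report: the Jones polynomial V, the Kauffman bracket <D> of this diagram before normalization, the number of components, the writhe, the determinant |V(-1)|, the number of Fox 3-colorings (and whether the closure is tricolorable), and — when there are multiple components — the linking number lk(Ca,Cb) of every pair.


V = t^2 + 2t^4 - 2t^5 + t^6 - 2t^7 + t^8
<D> = A^-14 - 2A^-10 + A^-6 - 2A^-2 + 2A^2 + A^10 (w = +6)
1 component over 12 crossings, w = +6
27 Fox colorings among 3^12, |V(-1)| = 9: tricolorable
why: det 9 = |V(-1)|; divisible by 3, so tricolorable


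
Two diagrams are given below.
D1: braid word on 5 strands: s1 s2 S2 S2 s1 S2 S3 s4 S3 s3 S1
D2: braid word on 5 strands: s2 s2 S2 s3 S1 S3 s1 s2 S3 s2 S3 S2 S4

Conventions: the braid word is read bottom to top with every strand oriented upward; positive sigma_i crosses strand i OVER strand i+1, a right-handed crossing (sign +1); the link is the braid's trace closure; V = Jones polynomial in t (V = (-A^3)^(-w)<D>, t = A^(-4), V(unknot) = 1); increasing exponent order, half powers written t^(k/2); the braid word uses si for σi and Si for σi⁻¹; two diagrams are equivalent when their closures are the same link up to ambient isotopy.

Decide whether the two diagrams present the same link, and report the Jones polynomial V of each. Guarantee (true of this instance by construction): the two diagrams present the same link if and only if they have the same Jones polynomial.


equivalent: no
V(D1) = -t^(-5/2) - t^(-1/2)  (w -1, c 11, <D> = A^-1 + A^7)
V(D2) = -t^(-5/2) - t^(5/2)  (w -1, c 13, <D> = A^-13 + A^7)
why: 2 classes among 2 diagrams; unequal V(t) rules out equality


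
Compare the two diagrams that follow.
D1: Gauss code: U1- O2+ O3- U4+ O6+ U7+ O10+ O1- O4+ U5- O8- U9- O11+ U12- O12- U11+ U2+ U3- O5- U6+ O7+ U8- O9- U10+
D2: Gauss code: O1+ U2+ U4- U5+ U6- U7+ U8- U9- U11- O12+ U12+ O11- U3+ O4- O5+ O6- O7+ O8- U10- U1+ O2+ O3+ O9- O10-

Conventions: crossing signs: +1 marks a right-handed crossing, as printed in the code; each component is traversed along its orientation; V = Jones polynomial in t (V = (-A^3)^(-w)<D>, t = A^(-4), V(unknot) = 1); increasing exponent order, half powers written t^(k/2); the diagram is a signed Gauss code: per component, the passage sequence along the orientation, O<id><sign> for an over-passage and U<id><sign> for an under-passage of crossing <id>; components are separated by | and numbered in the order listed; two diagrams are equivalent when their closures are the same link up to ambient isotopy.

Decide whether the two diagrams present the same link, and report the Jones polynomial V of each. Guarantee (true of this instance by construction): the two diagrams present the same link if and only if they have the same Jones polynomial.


equivalent: no
V(D1) = -t^-3 + 2t^-2 - 2t^-1 + 3 - 2t + 2t^2 - t^3  (w 0, c 12, <D> = -A^-12 + 2A^-8 - 2A^-4 + 3 - 2A^4 + 2A^8 - A^12)
D2 (bracket 1; 12 crossings at w = 0): V = 1
why: comparing 2 Jones polynomials yields 2 groups


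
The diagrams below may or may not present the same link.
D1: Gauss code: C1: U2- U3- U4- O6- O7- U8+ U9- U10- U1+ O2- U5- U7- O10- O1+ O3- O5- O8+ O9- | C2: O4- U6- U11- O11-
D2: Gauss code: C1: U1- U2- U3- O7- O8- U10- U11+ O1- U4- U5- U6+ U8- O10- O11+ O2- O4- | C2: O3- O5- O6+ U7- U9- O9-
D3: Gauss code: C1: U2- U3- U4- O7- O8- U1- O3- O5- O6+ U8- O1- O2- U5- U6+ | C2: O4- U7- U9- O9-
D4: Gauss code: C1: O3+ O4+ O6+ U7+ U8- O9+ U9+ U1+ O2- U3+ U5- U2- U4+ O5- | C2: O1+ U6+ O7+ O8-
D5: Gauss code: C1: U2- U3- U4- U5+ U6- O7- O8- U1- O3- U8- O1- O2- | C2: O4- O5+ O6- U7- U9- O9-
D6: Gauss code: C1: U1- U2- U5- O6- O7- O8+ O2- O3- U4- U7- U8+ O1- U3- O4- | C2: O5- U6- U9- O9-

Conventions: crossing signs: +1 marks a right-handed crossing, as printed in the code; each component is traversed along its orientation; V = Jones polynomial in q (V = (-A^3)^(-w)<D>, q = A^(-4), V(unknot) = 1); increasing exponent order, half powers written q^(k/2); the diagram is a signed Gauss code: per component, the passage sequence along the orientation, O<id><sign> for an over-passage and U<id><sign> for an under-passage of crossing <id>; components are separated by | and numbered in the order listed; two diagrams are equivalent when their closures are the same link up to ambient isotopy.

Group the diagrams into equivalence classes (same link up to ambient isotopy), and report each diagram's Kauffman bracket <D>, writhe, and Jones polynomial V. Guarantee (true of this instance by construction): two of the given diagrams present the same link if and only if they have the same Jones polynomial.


grouping into links: {D1, D2, D3, D5, D6} | {D4}
V(D1) = q^(-13/2) - q^(-11/2) + q^(-9/2) - 2q^(-7/2) - q^(-3/2)  (w -7, c 11, <D> = A^-15 + 2A^-7 - A^-3 + A - A^5)
D2 (bracket A^-15 + 2A^-7 - A^-3 + A - A^5; 11 crossings at w = -7): V = q^(-13/2) - q^(-11/2) + q^(-9/2) - 2q^(-7/2) - q^(-3/2)
D3 (bracket A^-15 + 2A^-7 - A^-3 + A - A^5; 9 crossings at w = -7): V = q^(-13/2) - q^(-11/2) + q^(-9/2) - 2q^(-7/2) - q^(-3/2)
V(D4) = -q^(1/2) - q^(5/2)  [9 crossings, <D> = A^-1 + A^7, w = +3]
D5 (bracket A^-15 + 2A^-7 - A^-3 + A - A^5; 9 crossings at w = -7): V = q^(-13/2) - q^(-11/2) + q^(-9/2) - 2q^(-7/2) - q^(-3/2)
V(D6) = q^(-13/2) - q^(-11/2) + q^(-9/2) - 2q^(-7/2) - q^(-3/2)  (w -7, c 9, <D> = A^-15 + 2A^-7 - A^-3 + A - A^5)
key observation: 2 classes among 6 diagrams; unequal V(q) rules out equality


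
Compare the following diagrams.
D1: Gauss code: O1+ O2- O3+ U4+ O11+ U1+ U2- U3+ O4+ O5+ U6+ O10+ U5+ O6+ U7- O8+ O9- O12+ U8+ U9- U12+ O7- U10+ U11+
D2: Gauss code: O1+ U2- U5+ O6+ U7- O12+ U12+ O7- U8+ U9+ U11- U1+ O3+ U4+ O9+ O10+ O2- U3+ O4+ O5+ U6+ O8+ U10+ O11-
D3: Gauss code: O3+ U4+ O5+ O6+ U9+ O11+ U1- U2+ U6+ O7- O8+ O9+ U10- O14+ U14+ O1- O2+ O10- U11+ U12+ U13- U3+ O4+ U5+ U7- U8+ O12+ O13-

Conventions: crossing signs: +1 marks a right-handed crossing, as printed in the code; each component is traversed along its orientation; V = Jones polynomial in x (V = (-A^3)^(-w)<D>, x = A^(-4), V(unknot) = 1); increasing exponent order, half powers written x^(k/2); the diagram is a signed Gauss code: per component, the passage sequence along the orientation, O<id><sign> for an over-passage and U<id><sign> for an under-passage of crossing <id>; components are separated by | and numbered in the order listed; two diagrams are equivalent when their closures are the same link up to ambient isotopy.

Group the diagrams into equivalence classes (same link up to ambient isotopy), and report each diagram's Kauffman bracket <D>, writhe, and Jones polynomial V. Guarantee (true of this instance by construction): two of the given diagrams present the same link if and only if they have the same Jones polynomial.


equivalence classes: {D1, D2, D3}
D1 (bracket A^-14 - 2A^-10 + A^-6 - 2A^-2 + 2A^2 + A^10; 12 crossings at w = +6): V = x^2 + 2x^4 - 2x^5 + x^6 - 2x^7 + x^8
D2 (bracket A^-14 - 2A^-10 + A^-6 - 2A^-2 + 2A^2 + A^10; 12 crossings at w = +6): V = x^2 + 2x^4 - 2x^5 + x^6 - 2x^7 + x^8
D3 (bracket A^-14 - 2A^-10 + A^-6 - 2A^-2 + 2A^2 + A^10; 14 crossings at w = +6): V = x^2 + 2x^4 - 2x^5 + x^6 - 2x^7 + x^8
key observation: one V(x) for all 3 diagrams — one class (guaranteed)
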